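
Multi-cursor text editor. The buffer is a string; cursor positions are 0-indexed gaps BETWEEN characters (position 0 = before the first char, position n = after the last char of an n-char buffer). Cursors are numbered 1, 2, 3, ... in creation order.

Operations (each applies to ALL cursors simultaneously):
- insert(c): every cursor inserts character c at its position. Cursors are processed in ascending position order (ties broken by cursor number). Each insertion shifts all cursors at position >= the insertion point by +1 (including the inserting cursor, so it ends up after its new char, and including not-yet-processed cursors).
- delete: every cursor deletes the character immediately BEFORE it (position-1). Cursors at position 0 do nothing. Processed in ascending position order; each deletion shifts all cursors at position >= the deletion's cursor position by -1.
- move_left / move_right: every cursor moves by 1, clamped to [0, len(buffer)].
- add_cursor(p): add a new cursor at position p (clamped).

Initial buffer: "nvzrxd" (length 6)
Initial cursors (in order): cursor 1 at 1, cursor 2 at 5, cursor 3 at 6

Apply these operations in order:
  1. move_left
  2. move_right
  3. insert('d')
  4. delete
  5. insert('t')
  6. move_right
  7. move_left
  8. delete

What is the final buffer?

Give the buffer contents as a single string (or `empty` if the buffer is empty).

Answer: nvzrxt

Derivation:
After op 1 (move_left): buffer="nvzrxd" (len 6), cursors c1@0 c2@4 c3@5, authorship ......
After op 2 (move_right): buffer="nvzrxd" (len 6), cursors c1@1 c2@5 c3@6, authorship ......
After op 3 (insert('d')): buffer="ndvzrxddd" (len 9), cursors c1@2 c2@7 c3@9, authorship .1....2.3
After op 4 (delete): buffer="nvzrxd" (len 6), cursors c1@1 c2@5 c3@6, authorship ......
After op 5 (insert('t')): buffer="ntvzrxtdt" (len 9), cursors c1@2 c2@7 c3@9, authorship .1....2.3
After op 6 (move_right): buffer="ntvzrxtdt" (len 9), cursors c1@3 c2@8 c3@9, authorship .1....2.3
After op 7 (move_left): buffer="ntvzrxtdt" (len 9), cursors c1@2 c2@7 c3@8, authorship .1....2.3
After op 8 (delete): buffer="nvzrxt" (len 6), cursors c1@1 c2@5 c3@5, authorship .....3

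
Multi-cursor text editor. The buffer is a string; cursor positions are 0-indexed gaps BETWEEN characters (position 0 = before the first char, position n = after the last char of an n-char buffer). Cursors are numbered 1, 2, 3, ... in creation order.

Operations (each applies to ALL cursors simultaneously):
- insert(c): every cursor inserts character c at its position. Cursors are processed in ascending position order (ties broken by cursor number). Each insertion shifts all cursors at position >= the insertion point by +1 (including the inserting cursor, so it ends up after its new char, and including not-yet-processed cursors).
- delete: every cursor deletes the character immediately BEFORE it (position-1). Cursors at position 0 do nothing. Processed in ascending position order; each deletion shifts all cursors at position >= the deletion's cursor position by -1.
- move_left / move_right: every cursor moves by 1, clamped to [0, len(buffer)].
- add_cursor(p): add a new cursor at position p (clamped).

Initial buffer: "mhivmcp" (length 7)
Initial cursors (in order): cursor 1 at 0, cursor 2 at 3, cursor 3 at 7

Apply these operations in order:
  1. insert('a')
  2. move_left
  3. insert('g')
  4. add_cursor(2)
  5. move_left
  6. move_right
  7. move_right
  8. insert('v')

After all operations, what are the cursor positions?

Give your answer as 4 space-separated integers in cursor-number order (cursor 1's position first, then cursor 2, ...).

Answer: 3 10 17 5

Derivation:
After op 1 (insert('a')): buffer="amhiavmcpa" (len 10), cursors c1@1 c2@5 c3@10, authorship 1...2....3
After op 2 (move_left): buffer="amhiavmcpa" (len 10), cursors c1@0 c2@4 c3@9, authorship 1...2....3
After op 3 (insert('g')): buffer="gamhigavmcpga" (len 13), cursors c1@1 c2@6 c3@12, authorship 11...22....33
After op 4 (add_cursor(2)): buffer="gamhigavmcpga" (len 13), cursors c1@1 c4@2 c2@6 c3@12, authorship 11...22....33
After op 5 (move_left): buffer="gamhigavmcpga" (len 13), cursors c1@0 c4@1 c2@5 c3@11, authorship 11...22....33
After op 6 (move_right): buffer="gamhigavmcpga" (len 13), cursors c1@1 c4@2 c2@6 c3@12, authorship 11...22....33
After op 7 (move_right): buffer="gamhigavmcpga" (len 13), cursors c1@2 c4@3 c2@7 c3@13, authorship 11...22....33
After op 8 (insert('v')): buffer="gavmvhigavvmcpgav" (len 17), cursors c1@3 c4@5 c2@10 c3@17, authorship 111.4..222....333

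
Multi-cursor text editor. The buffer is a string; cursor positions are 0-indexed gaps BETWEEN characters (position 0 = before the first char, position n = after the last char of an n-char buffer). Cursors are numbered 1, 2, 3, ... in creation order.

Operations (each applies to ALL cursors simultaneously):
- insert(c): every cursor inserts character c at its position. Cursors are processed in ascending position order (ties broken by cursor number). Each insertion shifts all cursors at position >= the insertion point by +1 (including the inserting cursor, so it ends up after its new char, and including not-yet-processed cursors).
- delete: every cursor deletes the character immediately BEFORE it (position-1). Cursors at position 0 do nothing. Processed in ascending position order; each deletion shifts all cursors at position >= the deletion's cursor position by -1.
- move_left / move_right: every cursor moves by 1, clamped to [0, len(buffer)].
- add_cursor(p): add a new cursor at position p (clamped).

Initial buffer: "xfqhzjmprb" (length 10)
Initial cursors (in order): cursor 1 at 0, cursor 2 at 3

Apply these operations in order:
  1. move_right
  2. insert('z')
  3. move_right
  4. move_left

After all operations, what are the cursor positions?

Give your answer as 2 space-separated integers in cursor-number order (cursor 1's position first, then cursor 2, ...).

Answer: 2 6

Derivation:
After op 1 (move_right): buffer="xfqhzjmprb" (len 10), cursors c1@1 c2@4, authorship ..........
After op 2 (insert('z')): buffer="xzfqhzzjmprb" (len 12), cursors c1@2 c2@6, authorship .1...2......
After op 3 (move_right): buffer="xzfqhzzjmprb" (len 12), cursors c1@3 c2@7, authorship .1...2......
After op 4 (move_left): buffer="xzfqhzzjmprb" (len 12), cursors c1@2 c2@6, authorship .1...2......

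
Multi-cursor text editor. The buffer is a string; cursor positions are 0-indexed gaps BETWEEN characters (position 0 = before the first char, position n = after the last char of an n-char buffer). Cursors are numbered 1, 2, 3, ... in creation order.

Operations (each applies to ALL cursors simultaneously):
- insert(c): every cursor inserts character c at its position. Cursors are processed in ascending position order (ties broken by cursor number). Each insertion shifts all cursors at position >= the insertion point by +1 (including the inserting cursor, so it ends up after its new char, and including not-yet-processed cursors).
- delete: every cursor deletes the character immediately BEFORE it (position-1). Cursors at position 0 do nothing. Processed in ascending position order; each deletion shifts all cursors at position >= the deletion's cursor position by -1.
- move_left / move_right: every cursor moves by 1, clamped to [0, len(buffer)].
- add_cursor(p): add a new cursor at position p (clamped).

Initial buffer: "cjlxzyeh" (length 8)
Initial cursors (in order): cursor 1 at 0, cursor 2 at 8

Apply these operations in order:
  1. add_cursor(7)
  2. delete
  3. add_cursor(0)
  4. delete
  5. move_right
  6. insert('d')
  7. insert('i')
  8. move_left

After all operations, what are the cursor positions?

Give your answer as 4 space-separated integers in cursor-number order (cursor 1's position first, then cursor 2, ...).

Answer: 4 11 11 4

Derivation:
After op 1 (add_cursor(7)): buffer="cjlxzyeh" (len 8), cursors c1@0 c3@7 c2@8, authorship ........
After op 2 (delete): buffer="cjlxzy" (len 6), cursors c1@0 c2@6 c3@6, authorship ......
After op 3 (add_cursor(0)): buffer="cjlxzy" (len 6), cursors c1@0 c4@0 c2@6 c3@6, authorship ......
After op 4 (delete): buffer="cjlx" (len 4), cursors c1@0 c4@0 c2@4 c3@4, authorship ....
After op 5 (move_right): buffer="cjlx" (len 4), cursors c1@1 c4@1 c2@4 c3@4, authorship ....
After op 6 (insert('d')): buffer="cddjlxdd" (len 8), cursors c1@3 c4@3 c2@8 c3@8, authorship .14...23
After op 7 (insert('i')): buffer="cddiijlxddii" (len 12), cursors c1@5 c4@5 c2@12 c3@12, authorship .1414...2323
After op 8 (move_left): buffer="cddiijlxddii" (len 12), cursors c1@4 c4@4 c2@11 c3@11, authorship .1414...2323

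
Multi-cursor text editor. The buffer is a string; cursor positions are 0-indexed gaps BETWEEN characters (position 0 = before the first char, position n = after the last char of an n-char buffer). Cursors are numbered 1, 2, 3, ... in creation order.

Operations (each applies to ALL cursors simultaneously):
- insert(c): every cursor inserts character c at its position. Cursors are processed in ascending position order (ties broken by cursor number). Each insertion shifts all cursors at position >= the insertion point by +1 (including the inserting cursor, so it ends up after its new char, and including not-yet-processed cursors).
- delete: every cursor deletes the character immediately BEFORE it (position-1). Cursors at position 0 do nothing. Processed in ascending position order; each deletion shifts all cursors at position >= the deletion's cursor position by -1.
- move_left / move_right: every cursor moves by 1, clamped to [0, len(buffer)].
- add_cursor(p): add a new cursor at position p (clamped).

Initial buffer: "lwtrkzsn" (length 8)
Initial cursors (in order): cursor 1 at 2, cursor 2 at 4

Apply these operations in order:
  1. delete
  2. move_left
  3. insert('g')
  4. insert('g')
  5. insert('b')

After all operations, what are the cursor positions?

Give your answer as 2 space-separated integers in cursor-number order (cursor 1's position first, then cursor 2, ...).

Answer: 3 7

Derivation:
After op 1 (delete): buffer="ltkzsn" (len 6), cursors c1@1 c2@2, authorship ......
After op 2 (move_left): buffer="ltkzsn" (len 6), cursors c1@0 c2@1, authorship ......
After op 3 (insert('g')): buffer="glgtkzsn" (len 8), cursors c1@1 c2@3, authorship 1.2.....
After op 4 (insert('g')): buffer="gglggtkzsn" (len 10), cursors c1@2 c2@5, authorship 11.22.....
After op 5 (insert('b')): buffer="ggblggbtkzsn" (len 12), cursors c1@3 c2@7, authorship 111.222.....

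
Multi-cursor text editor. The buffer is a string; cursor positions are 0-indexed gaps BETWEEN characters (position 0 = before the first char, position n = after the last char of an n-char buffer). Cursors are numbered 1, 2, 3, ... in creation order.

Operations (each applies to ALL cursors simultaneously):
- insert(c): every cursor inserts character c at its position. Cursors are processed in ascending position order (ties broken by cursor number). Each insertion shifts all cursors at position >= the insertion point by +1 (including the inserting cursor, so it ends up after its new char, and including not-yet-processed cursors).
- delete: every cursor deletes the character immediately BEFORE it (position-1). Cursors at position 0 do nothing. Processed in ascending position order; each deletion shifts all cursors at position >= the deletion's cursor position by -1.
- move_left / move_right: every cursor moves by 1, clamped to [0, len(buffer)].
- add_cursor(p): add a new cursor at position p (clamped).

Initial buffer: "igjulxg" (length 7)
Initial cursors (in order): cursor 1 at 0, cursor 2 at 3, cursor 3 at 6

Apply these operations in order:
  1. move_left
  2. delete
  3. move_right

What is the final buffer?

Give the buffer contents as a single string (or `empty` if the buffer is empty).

After op 1 (move_left): buffer="igjulxg" (len 7), cursors c1@0 c2@2 c3@5, authorship .......
After op 2 (delete): buffer="ijuxg" (len 5), cursors c1@0 c2@1 c3@3, authorship .....
After op 3 (move_right): buffer="ijuxg" (len 5), cursors c1@1 c2@2 c3@4, authorship .....

Answer: ijuxg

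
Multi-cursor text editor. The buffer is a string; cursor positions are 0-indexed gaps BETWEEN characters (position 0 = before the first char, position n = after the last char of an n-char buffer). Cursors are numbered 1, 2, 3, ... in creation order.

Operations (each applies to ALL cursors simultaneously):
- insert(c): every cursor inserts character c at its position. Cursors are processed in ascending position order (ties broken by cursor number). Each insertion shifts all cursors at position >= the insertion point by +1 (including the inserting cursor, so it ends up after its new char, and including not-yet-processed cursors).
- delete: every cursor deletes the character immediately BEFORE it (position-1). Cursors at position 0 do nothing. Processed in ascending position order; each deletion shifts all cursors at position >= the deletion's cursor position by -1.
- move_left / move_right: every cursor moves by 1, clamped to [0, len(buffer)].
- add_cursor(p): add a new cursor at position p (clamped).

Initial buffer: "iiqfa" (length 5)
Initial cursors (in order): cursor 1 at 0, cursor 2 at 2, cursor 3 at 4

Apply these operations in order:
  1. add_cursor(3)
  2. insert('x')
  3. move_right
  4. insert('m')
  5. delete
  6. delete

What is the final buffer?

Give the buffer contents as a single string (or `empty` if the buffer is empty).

Answer: xixxx

Derivation:
After op 1 (add_cursor(3)): buffer="iiqfa" (len 5), cursors c1@0 c2@2 c4@3 c3@4, authorship .....
After op 2 (insert('x')): buffer="xiixqxfxa" (len 9), cursors c1@1 c2@4 c4@6 c3@8, authorship 1..2.4.3.
After op 3 (move_right): buffer="xiixqxfxa" (len 9), cursors c1@2 c2@5 c4@7 c3@9, authorship 1..2.4.3.
After op 4 (insert('m')): buffer="ximixqmxfmxam" (len 13), cursors c1@3 c2@7 c4@10 c3@13, authorship 1.1.2.24.43.3
After op 5 (delete): buffer="xiixqxfxa" (len 9), cursors c1@2 c2@5 c4@7 c3@9, authorship 1..2.4.3.
After op 6 (delete): buffer="xixxx" (len 5), cursors c1@1 c2@3 c4@4 c3@5, authorship 1.243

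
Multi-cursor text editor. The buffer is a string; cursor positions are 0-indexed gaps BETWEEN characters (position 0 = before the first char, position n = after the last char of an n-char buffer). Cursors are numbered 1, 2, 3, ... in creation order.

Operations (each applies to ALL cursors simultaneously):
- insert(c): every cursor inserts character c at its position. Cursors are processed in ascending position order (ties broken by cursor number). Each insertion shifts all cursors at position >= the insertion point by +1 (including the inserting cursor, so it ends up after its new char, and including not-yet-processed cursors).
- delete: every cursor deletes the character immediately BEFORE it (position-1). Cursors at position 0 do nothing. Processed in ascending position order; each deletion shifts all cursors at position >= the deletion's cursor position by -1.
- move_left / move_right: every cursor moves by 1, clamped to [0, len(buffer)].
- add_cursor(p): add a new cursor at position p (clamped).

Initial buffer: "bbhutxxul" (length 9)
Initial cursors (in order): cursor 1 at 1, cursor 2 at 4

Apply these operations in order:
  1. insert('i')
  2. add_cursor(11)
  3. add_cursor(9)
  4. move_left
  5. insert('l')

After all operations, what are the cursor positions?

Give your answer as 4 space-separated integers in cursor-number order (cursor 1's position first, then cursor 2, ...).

Answer: 2 7 14 11

Derivation:
After op 1 (insert('i')): buffer="bibhuitxxul" (len 11), cursors c1@2 c2@6, authorship .1...2.....
After op 2 (add_cursor(11)): buffer="bibhuitxxul" (len 11), cursors c1@2 c2@6 c3@11, authorship .1...2.....
After op 3 (add_cursor(9)): buffer="bibhuitxxul" (len 11), cursors c1@2 c2@6 c4@9 c3@11, authorship .1...2.....
After op 4 (move_left): buffer="bibhuitxxul" (len 11), cursors c1@1 c2@5 c4@8 c3@10, authorship .1...2.....
After op 5 (insert('l')): buffer="blibhulitxlxull" (len 15), cursors c1@2 c2@7 c4@11 c3@14, authorship .11...22..4..3.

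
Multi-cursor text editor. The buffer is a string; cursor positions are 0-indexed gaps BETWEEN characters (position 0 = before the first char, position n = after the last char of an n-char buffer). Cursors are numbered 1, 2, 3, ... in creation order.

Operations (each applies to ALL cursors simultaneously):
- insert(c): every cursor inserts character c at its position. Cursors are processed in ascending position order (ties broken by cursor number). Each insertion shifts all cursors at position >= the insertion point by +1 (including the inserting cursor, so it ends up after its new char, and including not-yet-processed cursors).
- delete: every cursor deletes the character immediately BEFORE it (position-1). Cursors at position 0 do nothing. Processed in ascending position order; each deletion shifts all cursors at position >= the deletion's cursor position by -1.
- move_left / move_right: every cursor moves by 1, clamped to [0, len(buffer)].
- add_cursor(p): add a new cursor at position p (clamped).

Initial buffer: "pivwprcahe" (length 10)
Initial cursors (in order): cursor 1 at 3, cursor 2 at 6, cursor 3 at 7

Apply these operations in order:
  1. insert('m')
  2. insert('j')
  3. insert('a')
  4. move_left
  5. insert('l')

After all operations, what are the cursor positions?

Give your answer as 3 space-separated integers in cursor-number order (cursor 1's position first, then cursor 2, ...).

Answer: 6 13 18

Derivation:
After op 1 (insert('m')): buffer="pivmwprmcmahe" (len 13), cursors c1@4 c2@8 c3@10, authorship ...1...2.3...
After op 2 (insert('j')): buffer="pivmjwprmjcmjahe" (len 16), cursors c1@5 c2@10 c3@13, authorship ...11...22.33...
After op 3 (insert('a')): buffer="pivmjawprmjacmjaahe" (len 19), cursors c1@6 c2@12 c3@16, authorship ...111...222.333...
After op 4 (move_left): buffer="pivmjawprmjacmjaahe" (len 19), cursors c1@5 c2@11 c3@15, authorship ...111...222.333...
After op 5 (insert('l')): buffer="pivmjlawprmjlacmjlaahe" (len 22), cursors c1@6 c2@13 c3@18, authorship ...1111...2222.3333...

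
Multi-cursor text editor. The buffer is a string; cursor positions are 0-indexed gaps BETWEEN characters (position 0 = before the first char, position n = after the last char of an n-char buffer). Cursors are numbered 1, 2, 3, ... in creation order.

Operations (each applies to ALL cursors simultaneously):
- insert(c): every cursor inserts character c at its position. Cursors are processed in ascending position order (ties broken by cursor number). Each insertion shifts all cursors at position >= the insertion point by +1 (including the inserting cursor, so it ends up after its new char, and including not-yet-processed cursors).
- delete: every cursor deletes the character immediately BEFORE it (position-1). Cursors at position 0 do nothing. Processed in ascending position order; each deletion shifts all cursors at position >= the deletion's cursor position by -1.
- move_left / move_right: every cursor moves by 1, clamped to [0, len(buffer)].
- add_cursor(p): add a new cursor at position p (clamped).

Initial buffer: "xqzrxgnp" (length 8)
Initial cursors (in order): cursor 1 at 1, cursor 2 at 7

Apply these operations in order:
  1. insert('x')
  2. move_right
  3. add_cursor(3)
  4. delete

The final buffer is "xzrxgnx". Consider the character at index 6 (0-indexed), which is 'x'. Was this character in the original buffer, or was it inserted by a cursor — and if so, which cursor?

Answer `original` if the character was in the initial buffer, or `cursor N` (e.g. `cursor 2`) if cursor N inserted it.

After op 1 (insert('x')): buffer="xxqzrxgnxp" (len 10), cursors c1@2 c2@9, authorship .1......2.
After op 2 (move_right): buffer="xxqzrxgnxp" (len 10), cursors c1@3 c2@10, authorship .1......2.
After op 3 (add_cursor(3)): buffer="xxqzrxgnxp" (len 10), cursors c1@3 c3@3 c2@10, authorship .1......2.
After op 4 (delete): buffer="xzrxgnx" (len 7), cursors c1@1 c3@1 c2@7, authorship ......2
Authorship (.=original, N=cursor N): . . . . . . 2
Index 6: author = 2

Answer: cursor 2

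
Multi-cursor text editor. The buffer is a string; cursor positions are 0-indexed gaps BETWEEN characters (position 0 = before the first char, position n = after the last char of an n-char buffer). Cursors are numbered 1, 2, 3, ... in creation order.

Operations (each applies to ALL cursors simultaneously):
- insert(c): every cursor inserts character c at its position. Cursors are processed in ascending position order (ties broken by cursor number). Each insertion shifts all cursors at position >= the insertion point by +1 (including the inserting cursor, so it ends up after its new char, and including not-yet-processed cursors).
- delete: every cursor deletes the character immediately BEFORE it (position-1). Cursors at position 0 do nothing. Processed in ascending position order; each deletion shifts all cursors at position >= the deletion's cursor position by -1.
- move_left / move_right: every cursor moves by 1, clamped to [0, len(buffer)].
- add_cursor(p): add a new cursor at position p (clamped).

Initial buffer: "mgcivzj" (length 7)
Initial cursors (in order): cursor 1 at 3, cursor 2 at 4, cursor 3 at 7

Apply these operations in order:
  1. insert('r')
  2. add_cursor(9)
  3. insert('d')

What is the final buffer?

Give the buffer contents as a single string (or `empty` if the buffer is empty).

After op 1 (insert('r')): buffer="mgcrirvzjr" (len 10), cursors c1@4 c2@6 c3@10, authorship ...1.2...3
After op 2 (add_cursor(9)): buffer="mgcrirvzjr" (len 10), cursors c1@4 c2@6 c4@9 c3@10, authorship ...1.2...3
After op 3 (insert('d')): buffer="mgcrdirdvzjdrd" (len 14), cursors c1@5 c2@8 c4@12 c3@14, authorship ...11.22...433

Answer: mgcrdirdvzjdrd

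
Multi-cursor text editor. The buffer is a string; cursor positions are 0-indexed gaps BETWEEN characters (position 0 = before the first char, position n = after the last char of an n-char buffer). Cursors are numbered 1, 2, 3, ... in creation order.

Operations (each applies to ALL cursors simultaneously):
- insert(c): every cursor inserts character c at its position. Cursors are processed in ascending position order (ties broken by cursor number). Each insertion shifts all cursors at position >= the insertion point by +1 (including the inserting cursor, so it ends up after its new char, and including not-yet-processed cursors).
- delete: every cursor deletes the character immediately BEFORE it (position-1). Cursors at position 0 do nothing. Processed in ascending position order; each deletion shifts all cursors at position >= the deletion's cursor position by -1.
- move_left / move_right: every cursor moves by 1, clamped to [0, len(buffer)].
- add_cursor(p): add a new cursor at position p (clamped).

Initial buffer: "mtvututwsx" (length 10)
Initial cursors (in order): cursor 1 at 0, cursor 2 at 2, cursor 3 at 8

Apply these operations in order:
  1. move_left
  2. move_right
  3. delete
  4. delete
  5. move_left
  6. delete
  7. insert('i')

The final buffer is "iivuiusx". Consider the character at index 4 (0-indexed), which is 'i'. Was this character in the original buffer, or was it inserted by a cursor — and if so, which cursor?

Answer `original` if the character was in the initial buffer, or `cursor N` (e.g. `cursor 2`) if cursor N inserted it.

Answer: cursor 3

Derivation:
After op 1 (move_left): buffer="mtvututwsx" (len 10), cursors c1@0 c2@1 c3@7, authorship ..........
After op 2 (move_right): buffer="mtvututwsx" (len 10), cursors c1@1 c2@2 c3@8, authorship ..........
After op 3 (delete): buffer="vututsx" (len 7), cursors c1@0 c2@0 c3@5, authorship .......
After op 4 (delete): buffer="vutusx" (len 6), cursors c1@0 c2@0 c3@4, authorship ......
After op 5 (move_left): buffer="vutusx" (len 6), cursors c1@0 c2@0 c3@3, authorship ......
After op 6 (delete): buffer="vuusx" (len 5), cursors c1@0 c2@0 c3@2, authorship .....
After op 7 (insert('i')): buffer="iivuiusx" (len 8), cursors c1@2 c2@2 c3@5, authorship 12..3...
Authorship (.=original, N=cursor N): 1 2 . . 3 . . .
Index 4: author = 3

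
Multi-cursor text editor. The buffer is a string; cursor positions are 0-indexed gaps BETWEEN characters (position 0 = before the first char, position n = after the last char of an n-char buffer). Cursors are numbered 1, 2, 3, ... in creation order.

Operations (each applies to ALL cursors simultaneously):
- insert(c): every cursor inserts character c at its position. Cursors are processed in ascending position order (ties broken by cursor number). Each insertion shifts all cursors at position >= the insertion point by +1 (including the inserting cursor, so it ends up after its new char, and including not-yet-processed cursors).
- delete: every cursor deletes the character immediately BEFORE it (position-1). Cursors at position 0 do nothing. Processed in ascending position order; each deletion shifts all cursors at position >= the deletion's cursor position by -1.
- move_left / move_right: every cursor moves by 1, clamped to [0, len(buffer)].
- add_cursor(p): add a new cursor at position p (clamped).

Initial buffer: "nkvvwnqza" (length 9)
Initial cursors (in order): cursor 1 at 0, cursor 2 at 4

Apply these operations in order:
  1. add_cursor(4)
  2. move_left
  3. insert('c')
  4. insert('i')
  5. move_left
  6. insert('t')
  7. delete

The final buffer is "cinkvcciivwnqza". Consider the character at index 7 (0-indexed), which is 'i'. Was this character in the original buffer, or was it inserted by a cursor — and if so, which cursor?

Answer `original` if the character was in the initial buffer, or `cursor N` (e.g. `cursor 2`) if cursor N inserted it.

After op 1 (add_cursor(4)): buffer="nkvvwnqza" (len 9), cursors c1@0 c2@4 c3@4, authorship .........
After op 2 (move_left): buffer="nkvvwnqza" (len 9), cursors c1@0 c2@3 c3@3, authorship .........
After op 3 (insert('c')): buffer="cnkvccvwnqza" (len 12), cursors c1@1 c2@6 c3@6, authorship 1...23......
After op 4 (insert('i')): buffer="cinkvcciivwnqza" (len 15), cursors c1@2 c2@9 c3@9, authorship 11...2323......
After op 5 (move_left): buffer="cinkvcciivwnqza" (len 15), cursors c1@1 c2@8 c3@8, authorship 11...2323......
After op 6 (insert('t')): buffer="ctinkvccittivwnqza" (len 18), cursors c1@2 c2@11 c3@11, authorship 111...232233......
After op 7 (delete): buffer="cinkvcciivwnqza" (len 15), cursors c1@1 c2@8 c3@8, authorship 11...2323......
Authorship (.=original, N=cursor N): 1 1 . . . 2 3 2 3 . . . . . .
Index 7: author = 2

Answer: cursor 2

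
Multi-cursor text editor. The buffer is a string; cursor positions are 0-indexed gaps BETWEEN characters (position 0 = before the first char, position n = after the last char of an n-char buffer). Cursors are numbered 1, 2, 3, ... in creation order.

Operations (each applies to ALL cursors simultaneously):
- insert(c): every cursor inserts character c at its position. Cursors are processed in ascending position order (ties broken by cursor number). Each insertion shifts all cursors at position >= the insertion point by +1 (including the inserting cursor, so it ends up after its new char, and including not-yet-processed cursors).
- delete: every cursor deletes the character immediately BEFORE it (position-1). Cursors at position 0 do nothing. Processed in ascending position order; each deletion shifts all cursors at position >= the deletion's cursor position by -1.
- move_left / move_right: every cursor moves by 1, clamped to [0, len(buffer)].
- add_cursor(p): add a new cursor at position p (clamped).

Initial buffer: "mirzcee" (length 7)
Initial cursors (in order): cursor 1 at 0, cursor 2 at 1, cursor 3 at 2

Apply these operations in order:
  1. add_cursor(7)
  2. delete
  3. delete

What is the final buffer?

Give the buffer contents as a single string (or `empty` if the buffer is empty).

Answer: rzc

Derivation:
After op 1 (add_cursor(7)): buffer="mirzcee" (len 7), cursors c1@0 c2@1 c3@2 c4@7, authorship .......
After op 2 (delete): buffer="rzce" (len 4), cursors c1@0 c2@0 c3@0 c4@4, authorship ....
After op 3 (delete): buffer="rzc" (len 3), cursors c1@0 c2@0 c3@0 c4@3, authorship ...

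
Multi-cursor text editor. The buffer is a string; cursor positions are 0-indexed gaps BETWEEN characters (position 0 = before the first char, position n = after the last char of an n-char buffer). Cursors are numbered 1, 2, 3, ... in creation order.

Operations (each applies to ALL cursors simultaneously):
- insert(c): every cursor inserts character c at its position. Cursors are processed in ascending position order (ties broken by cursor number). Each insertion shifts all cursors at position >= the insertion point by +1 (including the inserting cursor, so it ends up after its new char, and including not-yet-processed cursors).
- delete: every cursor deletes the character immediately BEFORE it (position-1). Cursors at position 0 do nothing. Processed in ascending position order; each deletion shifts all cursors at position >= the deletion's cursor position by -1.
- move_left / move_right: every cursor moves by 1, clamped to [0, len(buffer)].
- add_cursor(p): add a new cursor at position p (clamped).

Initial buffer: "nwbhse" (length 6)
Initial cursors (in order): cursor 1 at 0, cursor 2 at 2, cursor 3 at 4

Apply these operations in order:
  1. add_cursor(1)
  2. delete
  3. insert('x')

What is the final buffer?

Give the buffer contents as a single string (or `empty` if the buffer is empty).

Answer: xxxbxse

Derivation:
After op 1 (add_cursor(1)): buffer="nwbhse" (len 6), cursors c1@0 c4@1 c2@2 c3@4, authorship ......
After op 2 (delete): buffer="bse" (len 3), cursors c1@0 c2@0 c4@0 c3@1, authorship ...
After op 3 (insert('x')): buffer="xxxbxse" (len 7), cursors c1@3 c2@3 c4@3 c3@5, authorship 124.3..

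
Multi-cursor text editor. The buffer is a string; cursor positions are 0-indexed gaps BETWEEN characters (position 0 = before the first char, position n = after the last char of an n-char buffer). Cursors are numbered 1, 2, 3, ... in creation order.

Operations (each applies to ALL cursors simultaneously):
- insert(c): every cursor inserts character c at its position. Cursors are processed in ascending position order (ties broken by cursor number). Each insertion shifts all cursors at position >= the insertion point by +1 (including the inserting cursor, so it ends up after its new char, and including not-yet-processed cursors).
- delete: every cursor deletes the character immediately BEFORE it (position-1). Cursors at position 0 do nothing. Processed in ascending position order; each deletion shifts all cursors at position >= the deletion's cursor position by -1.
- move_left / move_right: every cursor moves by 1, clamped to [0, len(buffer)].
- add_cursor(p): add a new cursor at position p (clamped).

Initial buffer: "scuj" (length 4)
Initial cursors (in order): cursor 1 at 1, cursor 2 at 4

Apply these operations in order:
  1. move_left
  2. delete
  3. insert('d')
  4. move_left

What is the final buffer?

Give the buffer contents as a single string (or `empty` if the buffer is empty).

After op 1 (move_left): buffer="scuj" (len 4), cursors c1@0 c2@3, authorship ....
After op 2 (delete): buffer="scj" (len 3), cursors c1@0 c2@2, authorship ...
After op 3 (insert('d')): buffer="dscdj" (len 5), cursors c1@1 c2@4, authorship 1..2.
After op 4 (move_left): buffer="dscdj" (len 5), cursors c1@0 c2@3, authorship 1..2.

Answer: dscdj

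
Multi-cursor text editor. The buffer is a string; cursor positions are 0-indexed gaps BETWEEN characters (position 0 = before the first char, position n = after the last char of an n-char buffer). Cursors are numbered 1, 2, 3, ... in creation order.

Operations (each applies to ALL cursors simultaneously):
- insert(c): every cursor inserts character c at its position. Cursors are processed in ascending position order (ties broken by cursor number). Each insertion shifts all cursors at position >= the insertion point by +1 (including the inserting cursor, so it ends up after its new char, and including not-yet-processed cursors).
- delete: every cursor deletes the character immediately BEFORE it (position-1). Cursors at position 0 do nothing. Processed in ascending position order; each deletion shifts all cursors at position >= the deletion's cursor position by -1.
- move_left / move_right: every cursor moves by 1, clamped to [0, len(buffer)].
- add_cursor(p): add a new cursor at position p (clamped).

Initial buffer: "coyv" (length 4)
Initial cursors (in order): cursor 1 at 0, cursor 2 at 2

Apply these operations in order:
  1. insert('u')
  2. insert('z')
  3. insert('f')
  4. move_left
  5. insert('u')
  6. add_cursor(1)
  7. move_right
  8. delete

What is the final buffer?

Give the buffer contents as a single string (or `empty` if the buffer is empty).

After op 1 (insert('u')): buffer="ucouyv" (len 6), cursors c1@1 c2@4, authorship 1..2..
After op 2 (insert('z')): buffer="uzcouzyv" (len 8), cursors c1@2 c2@6, authorship 11..22..
After op 3 (insert('f')): buffer="uzfcouzfyv" (len 10), cursors c1@3 c2@8, authorship 111..222..
After op 4 (move_left): buffer="uzfcouzfyv" (len 10), cursors c1@2 c2@7, authorship 111..222..
After op 5 (insert('u')): buffer="uzufcouzufyv" (len 12), cursors c1@3 c2@9, authorship 1111..2222..
After op 6 (add_cursor(1)): buffer="uzufcouzufyv" (len 12), cursors c3@1 c1@3 c2@9, authorship 1111..2222..
After op 7 (move_right): buffer="uzufcouzufyv" (len 12), cursors c3@2 c1@4 c2@10, authorship 1111..2222..
After op 8 (delete): buffer="uucouzuyv" (len 9), cursors c3@1 c1@2 c2@7, authorship 11..222..

Answer: uucouzuyv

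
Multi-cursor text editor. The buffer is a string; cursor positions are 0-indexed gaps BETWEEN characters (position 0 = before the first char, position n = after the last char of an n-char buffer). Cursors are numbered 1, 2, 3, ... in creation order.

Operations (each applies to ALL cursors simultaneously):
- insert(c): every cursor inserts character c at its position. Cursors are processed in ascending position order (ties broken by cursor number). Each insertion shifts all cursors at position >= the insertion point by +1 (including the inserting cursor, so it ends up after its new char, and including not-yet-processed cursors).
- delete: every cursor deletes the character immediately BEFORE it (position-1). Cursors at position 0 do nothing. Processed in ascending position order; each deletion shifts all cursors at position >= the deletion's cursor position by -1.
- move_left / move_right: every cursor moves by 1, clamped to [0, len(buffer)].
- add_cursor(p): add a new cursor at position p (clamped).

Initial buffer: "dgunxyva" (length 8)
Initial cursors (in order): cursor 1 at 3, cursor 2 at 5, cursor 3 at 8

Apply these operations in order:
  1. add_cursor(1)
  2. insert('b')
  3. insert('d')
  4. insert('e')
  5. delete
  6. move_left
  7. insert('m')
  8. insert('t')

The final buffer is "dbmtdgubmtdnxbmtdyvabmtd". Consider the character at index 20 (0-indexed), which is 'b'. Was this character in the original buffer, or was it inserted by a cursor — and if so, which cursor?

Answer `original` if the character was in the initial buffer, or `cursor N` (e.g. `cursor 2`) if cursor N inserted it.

After op 1 (add_cursor(1)): buffer="dgunxyva" (len 8), cursors c4@1 c1@3 c2@5 c3@8, authorship ........
After op 2 (insert('b')): buffer="dbgubnxbyvab" (len 12), cursors c4@2 c1@5 c2@8 c3@12, authorship .4..1..2...3
After op 3 (insert('d')): buffer="dbdgubdnxbdyvabd" (len 16), cursors c4@3 c1@7 c2@11 c3@16, authorship .44..11..22...33
After op 4 (insert('e')): buffer="dbdegubdenxbdeyvabde" (len 20), cursors c4@4 c1@9 c2@14 c3@20, authorship .444..111..222...333
After op 5 (delete): buffer="dbdgubdnxbdyvabd" (len 16), cursors c4@3 c1@7 c2@11 c3@16, authorship .44..11..22...33
After op 6 (move_left): buffer="dbdgubdnxbdyvabd" (len 16), cursors c4@2 c1@6 c2@10 c3@15, authorship .44..11..22...33
After op 7 (insert('m')): buffer="dbmdgubmdnxbmdyvabmd" (len 20), cursors c4@3 c1@8 c2@13 c3@19, authorship .444..111..222...333
After op 8 (insert('t')): buffer="dbmtdgubmtdnxbmtdyvabmtd" (len 24), cursors c4@4 c1@10 c2@16 c3@23, authorship .4444..1111..2222...3333
Authorship (.=original, N=cursor N): . 4 4 4 4 . . 1 1 1 1 . . 2 2 2 2 . . . 3 3 3 3
Index 20: author = 3

Answer: cursor 3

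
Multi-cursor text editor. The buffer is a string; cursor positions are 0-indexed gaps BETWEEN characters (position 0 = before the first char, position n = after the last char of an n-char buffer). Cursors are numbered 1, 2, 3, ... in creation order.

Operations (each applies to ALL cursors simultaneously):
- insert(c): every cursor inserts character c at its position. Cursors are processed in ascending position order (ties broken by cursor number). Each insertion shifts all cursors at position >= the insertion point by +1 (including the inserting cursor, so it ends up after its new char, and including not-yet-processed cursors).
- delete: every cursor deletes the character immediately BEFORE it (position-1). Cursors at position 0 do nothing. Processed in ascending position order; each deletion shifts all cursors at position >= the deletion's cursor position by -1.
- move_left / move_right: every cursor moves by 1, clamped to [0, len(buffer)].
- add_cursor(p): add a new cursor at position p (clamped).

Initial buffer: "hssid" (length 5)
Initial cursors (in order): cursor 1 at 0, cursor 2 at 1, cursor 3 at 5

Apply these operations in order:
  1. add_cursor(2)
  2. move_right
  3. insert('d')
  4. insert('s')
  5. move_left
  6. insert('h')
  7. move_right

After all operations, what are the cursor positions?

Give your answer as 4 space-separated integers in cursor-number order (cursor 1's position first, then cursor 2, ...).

After op 1 (add_cursor(2)): buffer="hssid" (len 5), cursors c1@0 c2@1 c4@2 c3@5, authorship .....
After op 2 (move_right): buffer="hssid" (len 5), cursors c1@1 c2@2 c4@3 c3@5, authorship .....
After op 3 (insert('d')): buffer="hdsdsdidd" (len 9), cursors c1@2 c2@4 c4@6 c3@9, authorship .1.2.4..3
After op 4 (insert('s')): buffer="hdssdssdsidds" (len 13), cursors c1@3 c2@6 c4@9 c3@13, authorship .11.22.44..33
After op 5 (move_left): buffer="hdssdssdsidds" (len 13), cursors c1@2 c2@5 c4@8 c3@12, authorship .11.22.44..33
After op 6 (insert('h')): buffer="hdhssdhssdhsiddhs" (len 17), cursors c1@3 c2@7 c4@11 c3@16, authorship .111.222.444..333
After op 7 (move_right): buffer="hdhssdhssdhsiddhs" (len 17), cursors c1@4 c2@8 c4@12 c3@17, authorship .111.222.444..333

Answer: 4 8 17 12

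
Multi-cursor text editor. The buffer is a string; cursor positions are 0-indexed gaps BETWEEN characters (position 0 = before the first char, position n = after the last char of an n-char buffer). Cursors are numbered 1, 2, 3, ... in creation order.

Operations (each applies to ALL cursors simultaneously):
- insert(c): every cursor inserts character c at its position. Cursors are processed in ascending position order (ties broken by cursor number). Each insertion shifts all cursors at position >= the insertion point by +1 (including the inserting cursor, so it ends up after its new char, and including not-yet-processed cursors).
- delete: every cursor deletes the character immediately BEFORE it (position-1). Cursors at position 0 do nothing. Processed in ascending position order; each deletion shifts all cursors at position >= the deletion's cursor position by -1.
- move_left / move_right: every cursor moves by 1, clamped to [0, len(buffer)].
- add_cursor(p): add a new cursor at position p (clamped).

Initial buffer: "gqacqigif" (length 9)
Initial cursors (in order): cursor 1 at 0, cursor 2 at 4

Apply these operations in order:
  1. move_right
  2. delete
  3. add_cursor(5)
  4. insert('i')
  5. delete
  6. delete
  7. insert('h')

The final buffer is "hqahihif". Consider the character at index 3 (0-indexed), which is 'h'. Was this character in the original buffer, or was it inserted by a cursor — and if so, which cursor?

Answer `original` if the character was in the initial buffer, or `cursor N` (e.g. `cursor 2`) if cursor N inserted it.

Answer: cursor 2

Derivation:
After op 1 (move_right): buffer="gqacqigif" (len 9), cursors c1@1 c2@5, authorship .........
After op 2 (delete): buffer="qacigif" (len 7), cursors c1@0 c2@3, authorship .......
After op 3 (add_cursor(5)): buffer="qacigif" (len 7), cursors c1@0 c2@3 c3@5, authorship .......
After op 4 (insert('i')): buffer="iqaciigiif" (len 10), cursors c1@1 c2@5 c3@8, authorship 1...2..3..
After op 5 (delete): buffer="qacigif" (len 7), cursors c1@0 c2@3 c3@5, authorship .......
After op 6 (delete): buffer="qaiif" (len 5), cursors c1@0 c2@2 c3@3, authorship .....
After op 7 (insert('h')): buffer="hqahihif" (len 8), cursors c1@1 c2@4 c3@6, authorship 1..2.3..
Authorship (.=original, N=cursor N): 1 . . 2 . 3 . .
Index 3: author = 2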